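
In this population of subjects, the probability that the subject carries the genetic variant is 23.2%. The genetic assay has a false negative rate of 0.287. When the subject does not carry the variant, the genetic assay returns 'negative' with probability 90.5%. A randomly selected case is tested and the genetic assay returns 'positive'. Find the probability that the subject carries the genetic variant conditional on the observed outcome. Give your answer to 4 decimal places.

Let H be the event that the subject carries the genetic variant. P(H) = 0.232, so P(¬H) = 0.768. With E the 'positive' result, P(E|H) = 0.713 and P(E|¬H) = 0.095.
P(E) = 0.713·0.232 + 0.095·0.768 = 0.16542 + 0.072960 = 0.23838.
By Bayes' theorem, P(H|E) = 0.16542 / 0.23838 = 0.6939.

P(H | E) ≈ 0.6939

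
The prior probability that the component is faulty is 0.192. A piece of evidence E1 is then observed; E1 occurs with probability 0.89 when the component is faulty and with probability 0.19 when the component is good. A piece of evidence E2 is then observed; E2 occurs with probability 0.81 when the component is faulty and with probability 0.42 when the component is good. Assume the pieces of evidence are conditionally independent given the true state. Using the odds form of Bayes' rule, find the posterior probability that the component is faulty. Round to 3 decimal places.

Posterior probability ≈ 0.682

Prior odds = 0.192/(1−0.192) = 0.23762.
Likelihood ratio for E1 = 0.89/0.19 = 4.6842.
Likelihood ratio for E2 = 0.81/0.42 = 1.9286.
Posterior odds = prior odds × LR₁ × LR₂ = 2.1467.
Posterior probability = odds/(1+odds) = 2.1467/3.1467 = 0.682.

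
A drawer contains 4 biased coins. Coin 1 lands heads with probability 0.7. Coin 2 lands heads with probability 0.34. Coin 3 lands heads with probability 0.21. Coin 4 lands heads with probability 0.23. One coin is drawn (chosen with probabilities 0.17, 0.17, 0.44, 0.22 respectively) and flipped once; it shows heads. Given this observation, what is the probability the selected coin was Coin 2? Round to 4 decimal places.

P(heads|C1) = 0.7; P(heads|C2) = 0.34; P(heads|C3) = 0.21; P(heads|C4) = 0.23.
Prior × likelihood for each source: 0.17·0.7=0.1190, 0.17·0.34=0.05780, 0.44·0.21=0.09240, 0.22·0.23=0.05060. Summing gives P(heads) = 0.31980.
P(Coin 2 | heads) = 0.05780 / 0.31980 = 0.1807.

Posterior probability ≈ 0.1807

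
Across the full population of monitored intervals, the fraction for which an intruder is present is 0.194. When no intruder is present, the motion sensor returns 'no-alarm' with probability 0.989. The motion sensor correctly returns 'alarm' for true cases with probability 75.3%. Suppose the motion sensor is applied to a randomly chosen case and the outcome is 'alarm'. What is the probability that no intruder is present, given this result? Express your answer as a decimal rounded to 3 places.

P(¬H | E) ≈ 0.057

Write H for 'an intruder is present'. Prior odds H:¬H = 0.194/0.806 = 0.24069. For the 'alarm' outcome, the likelihood ratio is 0.753/0.011 = 68.455.
Posterior odds = 0.24069 × 68.455 = 16.477, so P(H|E) = 16.477/(1+16.477) = 0.943. Then P(¬H|E) = 1 − 0.943 = 0.057.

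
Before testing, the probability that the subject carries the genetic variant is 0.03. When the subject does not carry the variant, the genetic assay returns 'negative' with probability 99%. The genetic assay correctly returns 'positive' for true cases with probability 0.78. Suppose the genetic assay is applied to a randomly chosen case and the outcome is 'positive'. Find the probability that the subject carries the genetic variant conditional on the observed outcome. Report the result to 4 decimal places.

P(H | E) ≈ 0.7069

Write H for 'the subject carries the genetic variant'. Prior odds H:¬H = 0.03/0.97 = 0.030928. For the 'positive' outcome, the likelihood ratio is 0.78/0.01 = 78.000.
Posterior odds = 0.030928 × 78.000 = 2.4124, so P(H|E) = 2.4124/(1+2.4124) = 0.7069.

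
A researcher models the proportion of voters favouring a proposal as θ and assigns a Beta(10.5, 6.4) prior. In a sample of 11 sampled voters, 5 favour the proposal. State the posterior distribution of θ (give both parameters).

The binomial likelihood is conjugate to the Beta prior: with 5 successes and 6 failures, the posterior is Beta(10.5+5, 6.4+6) = Beta(15.5, 12.4).

Posterior: Beta(15.5, 12.4)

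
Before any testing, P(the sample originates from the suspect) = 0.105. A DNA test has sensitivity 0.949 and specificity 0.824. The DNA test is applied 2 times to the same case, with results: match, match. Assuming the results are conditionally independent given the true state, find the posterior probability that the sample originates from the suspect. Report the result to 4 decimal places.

Let H be the event that the sample originates from the suspect; start with P(H) = 0.105. P('match'|H) = 0.949, P('match'|¬H) = 0.176.
Update on result 1 ('match'): P(H) ← 0.949·0.1050 / (0.949·0.1050 + 0.176·0.8950) = 0.099645/0.25716 = 0.3875.
Update on result 2 ('match'): P(H) ← 0.949·0.3875 / (0.949·0.3875 + 0.176·0.6125) = 0.36771/0.47552 = 0.7733.

Posterior P(H) ≈ 0.7733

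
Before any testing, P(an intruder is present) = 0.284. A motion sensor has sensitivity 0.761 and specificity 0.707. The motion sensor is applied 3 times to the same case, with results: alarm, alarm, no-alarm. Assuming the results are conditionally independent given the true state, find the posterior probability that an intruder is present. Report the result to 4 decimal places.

Let H be the event that an intruder is present; start with P(H) = 0.284. P('alarm'|H) = 0.761, P('alarm'|¬H) = 0.293.
Update on result 1 ('alarm'): P(H) ← 0.761·0.2840 / (0.761·0.2840 + 0.293·0.7160) = 0.21612/0.42591 = 0.5074.
Update on result 2 ('alarm'): P(H) ← 0.761·0.5074 / (0.761·0.5074 + 0.293·0.4926) = 0.38616/0.53048 = 0.7279.
Update on result 3 ('no-alarm'): P(H) ← 0.239·0.7279 / (0.239·0.7279 + 0.707·0.2721) = 0.17398/0.36632 = 0.4749.

Posterior P(H) ≈ 0.4749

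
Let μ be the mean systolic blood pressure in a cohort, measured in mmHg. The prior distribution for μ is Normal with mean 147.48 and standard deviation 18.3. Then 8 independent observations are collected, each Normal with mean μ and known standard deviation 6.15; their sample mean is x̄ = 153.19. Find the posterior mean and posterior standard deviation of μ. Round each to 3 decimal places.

Posterior mean ≈ 153.111; posterior SD ≈ 2.159

With known σ, the Normal prior is conjugate. Weight on the data is w = (n/σ²)/(n/σ² + 1/τ₀²) = 0.211514/(0.211514+0.00298606) = 0.98608.
Posterior mean = w·x̄ + (1−w)·μ₀ = 0.98608·153.19 + 0.013921·147.48 = 153.111. Posterior variance = 1/(0.211514+0.00298606) = 4.66200, so SD = 2.159.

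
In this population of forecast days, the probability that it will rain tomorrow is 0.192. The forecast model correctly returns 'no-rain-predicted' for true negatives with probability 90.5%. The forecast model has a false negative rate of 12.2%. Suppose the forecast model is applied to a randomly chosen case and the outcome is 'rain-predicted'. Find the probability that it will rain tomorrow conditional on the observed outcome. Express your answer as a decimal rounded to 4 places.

Write H for 'it will rain tomorrow'. Prior odds H:¬H = 0.192/0.808 = 0.23762. For the 'rain-predicted' outcome, the likelihood ratio is 0.878/0.095 = 9.2421.
Posterior odds = 0.23762 × 9.2421 = 2.1961, so P(H|E) = 2.1961/(1+2.1961) = 0.6871.

P(H | E) ≈ 0.6871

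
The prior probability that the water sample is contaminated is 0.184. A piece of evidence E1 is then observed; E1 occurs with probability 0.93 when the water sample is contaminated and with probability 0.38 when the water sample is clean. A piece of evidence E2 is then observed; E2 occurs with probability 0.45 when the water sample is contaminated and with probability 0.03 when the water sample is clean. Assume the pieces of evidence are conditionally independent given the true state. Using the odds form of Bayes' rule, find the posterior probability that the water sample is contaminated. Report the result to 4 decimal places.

Prior odds = 0.184/(1−0.184) = 0.22549.
Likelihood ratio for E1 = 0.93/0.38 = 2.4474.
Likelihood ratio for E2 = 0.45/0.03 = 15.000.
Posterior odds = prior odds × LR₁ × LR₂ = 8.2779.
Posterior probability = odds/(1+odds) = 8.2779/9.2779 = 0.8922.

Posterior probability ≈ 0.8922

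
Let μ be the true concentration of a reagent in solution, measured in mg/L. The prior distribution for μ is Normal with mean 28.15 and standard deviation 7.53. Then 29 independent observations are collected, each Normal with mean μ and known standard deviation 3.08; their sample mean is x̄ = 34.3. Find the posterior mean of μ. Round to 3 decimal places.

Prior precision 1/τ₀² = 1/7.53² = 0.0176364; data precision n/σ² = 29/3.08² = 3.05701.
Posterior precision = 0.0176364 + 3.05701 = 3.07464.
Posterior mean = (0.0176364·28.15 + 3.05701·34.3) / 3.07464 = 34.265.

Posterior mean ≈ 34.265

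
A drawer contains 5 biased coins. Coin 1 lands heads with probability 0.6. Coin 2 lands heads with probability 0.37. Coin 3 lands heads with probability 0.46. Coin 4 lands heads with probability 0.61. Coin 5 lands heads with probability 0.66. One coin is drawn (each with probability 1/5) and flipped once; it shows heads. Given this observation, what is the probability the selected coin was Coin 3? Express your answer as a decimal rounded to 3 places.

Posterior probability ≈ 0.170

P(heads|C1) = 0.6; P(heads|C2) = 0.37; P(heads|C3) = 0.46; P(heads|C4) = 0.61; P(heads|C5) = 0.66.
Prior × likelihood for each source: 0.2·0.6=0.1200, 0.2·0.37=0.07400, 0.2·0.46=0.09200, 0.2·0.61=0.1220, 0.2·0.66=0.1320. Summing gives P(heads) = 0.54000.
P(Coin 3 | heads) = 0.09200 / 0.54000 = 0.170.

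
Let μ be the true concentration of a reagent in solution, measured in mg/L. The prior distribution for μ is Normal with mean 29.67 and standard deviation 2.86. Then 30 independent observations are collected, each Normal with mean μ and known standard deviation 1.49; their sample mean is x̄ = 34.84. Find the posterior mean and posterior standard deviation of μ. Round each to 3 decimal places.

Posterior mean ≈ 34.794; posterior SD ≈ 0.271

With known σ, the Normal prior is conjugate. Weight on the data is w = (n/σ²)/(n/σ² + 1/τ₀²) = 13.5129/(13.5129+0.122255) = 0.99103.
Posterior mean = w·x̄ + (1−w)·μ₀ = 0.99103·34.84 + 0.0089662·29.67 = 34.794. Posterior variance = 1/(13.5129+0.122255) = 0.0733398, so SD = 0.271.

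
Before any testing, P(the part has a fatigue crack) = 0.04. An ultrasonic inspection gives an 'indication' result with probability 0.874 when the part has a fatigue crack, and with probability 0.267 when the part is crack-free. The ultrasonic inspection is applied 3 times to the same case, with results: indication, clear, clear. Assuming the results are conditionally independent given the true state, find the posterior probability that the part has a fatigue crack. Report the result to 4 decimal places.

Posterior P(H) ≈ 0.0040

With H the event that the part has a fatigue crack, the joint likelihood of the observed sequence is P(data|H) = 0.874·0.126·0.126 = 0.013876 and P(data|¬H) = 0.267·0.733·0.733 = 0.14346.
Bayes: P(H|data) = 0.04·0.013876 / (0.04·0.013876 + 0.96·0.14346) = 0.00055502/0.13827 = 0.0040.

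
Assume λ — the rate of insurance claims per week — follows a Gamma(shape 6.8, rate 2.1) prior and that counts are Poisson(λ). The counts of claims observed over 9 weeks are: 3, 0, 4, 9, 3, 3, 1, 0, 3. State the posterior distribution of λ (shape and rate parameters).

Total count ∑xᵢ = 26 over n = 9 weeks.
Gamma is conjugate to the Poisson likelihood: posterior is Gamma(shape = 6.8+26 = 32.8, rate = 2.1+9 = 11.1).

Posterior: Gamma(shape=32.8, rate=11.1)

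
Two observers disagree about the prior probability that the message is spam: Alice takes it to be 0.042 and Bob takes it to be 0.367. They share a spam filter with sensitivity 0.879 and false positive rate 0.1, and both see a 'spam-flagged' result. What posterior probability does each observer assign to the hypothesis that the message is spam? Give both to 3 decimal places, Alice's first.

Alice: 0.278; Bob: 0.836

The likelihood ratio for a 'spam-flagged' result is 0.879/0.1 = 8.7900.
Alice: prior odds 0.042/0.958 = 0.043841; posterior odds 0.38537; posterior probability 0.278.
Bob: prior odds 0.367/0.633 = 0.57978; posterior odds 5.0963; posterior probability 0.836.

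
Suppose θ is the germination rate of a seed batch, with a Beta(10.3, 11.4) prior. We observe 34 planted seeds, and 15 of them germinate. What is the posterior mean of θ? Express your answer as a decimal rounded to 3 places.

Posterior mean ≈ 0.454

Observing 15 successes and 19 failures updates Beta(10.3, 11.4) by adding the success and failure counts to the two shape parameters: α = 10.3+15 = 25.3, β = 11.4+19 = 30.4.
E[θ | data] = 25.3/(25.3+30.4) = 0.454.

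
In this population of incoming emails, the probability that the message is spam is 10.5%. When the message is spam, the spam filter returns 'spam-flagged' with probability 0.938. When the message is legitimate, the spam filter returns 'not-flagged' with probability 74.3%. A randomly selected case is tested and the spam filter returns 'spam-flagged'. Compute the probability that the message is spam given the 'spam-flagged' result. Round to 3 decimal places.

Write H for 'the message is spam'. Prior odds H:¬H = 0.105/0.895 = 0.11732. For the 'spam-flagged' outcome, the likelihood ratio is 0.938/0.257 = 3.6498.
Posterior odds = 0.11732 × 3.6498 = 0.42819, so P(H|E) = 0.42819/(1+0.42819) = 0.300.

P(H | E) ≈ 0.300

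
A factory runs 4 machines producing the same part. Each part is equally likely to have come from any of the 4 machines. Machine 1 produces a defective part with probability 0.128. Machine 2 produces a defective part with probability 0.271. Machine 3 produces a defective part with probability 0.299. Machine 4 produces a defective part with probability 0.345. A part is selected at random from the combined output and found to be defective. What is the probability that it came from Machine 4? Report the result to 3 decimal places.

Posterior probability ≈ 0.331

P(defective|M1) = 0.128; P(defective|M2) = 0.271; P(defective|M3) = 0.299; P(defective|M4) = 0.345.
Prior × likelihood for each source: 0.25·0.128=0.03200, 0.25·0.271=0.06775, 0.25·0.299=0.07475, 0.25·0.345=0.08625. Summing gives P(defective) = 0.26075.
P(Machine 4 | defective) = 0.08625 / 0.26075 = 0.331.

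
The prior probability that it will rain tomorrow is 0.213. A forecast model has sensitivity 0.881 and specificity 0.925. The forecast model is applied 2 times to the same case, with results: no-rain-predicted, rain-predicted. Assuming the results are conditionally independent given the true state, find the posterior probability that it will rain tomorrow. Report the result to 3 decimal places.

Posterior P(H) ≈ 0.290

With H the event that it will rain tomorrow, the joint likelihood of the observed sequence is P(data|H) = 0.119·0.881 = 0.10484 and P(data|¬H) = 0.925·0.075 = 0.069375.
Bayes: P(H|data) = 0.213·0.10484 / (0.213·0.10484 + 0.787·0.069375) = 0.022331/0.076929 = 0.2903.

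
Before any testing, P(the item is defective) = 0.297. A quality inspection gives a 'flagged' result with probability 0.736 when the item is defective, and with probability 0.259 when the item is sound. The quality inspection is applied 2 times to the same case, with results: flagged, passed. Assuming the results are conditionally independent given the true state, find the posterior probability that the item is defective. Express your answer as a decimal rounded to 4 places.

Posterior P(H) ≈ 0.2996

Let H be the event that the item is defective; start with P(H) = 0.297. P('flagged'|H) = 0.736, P('flagged'|¬H) = 0.259.
Update on result 1 ('flagged'): P(H) ← 0.736·0.2970 / (0.736·0.2970 + 0.259·0.7030) = 0.21859/0.40067 = 0.5456.
Update on result 2 ('passed'): P(H) ← 0.264·0.5456 / (0.264·0.5456 + 0.741·0.4544) = 0.14403/0.48076 = 0.2996.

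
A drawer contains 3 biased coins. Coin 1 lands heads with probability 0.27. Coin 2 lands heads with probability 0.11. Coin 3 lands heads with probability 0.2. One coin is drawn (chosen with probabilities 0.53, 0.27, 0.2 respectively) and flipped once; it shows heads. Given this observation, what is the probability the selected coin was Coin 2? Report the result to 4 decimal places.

Tabulate prior·likelihood by source: [1] prior 0.53, lik 0.27, product 0.1431; [2] prior 0.27, lik 0.11, product 0.02970; [3] prior 0.2, lik 0.2, product 0.04000.
Normalizing constant = 0.21280; the posterior for Coin 2 is its product over the sum, 0.02970/0.21280 = 0.1396.

Posterior probability ≈ 0.1396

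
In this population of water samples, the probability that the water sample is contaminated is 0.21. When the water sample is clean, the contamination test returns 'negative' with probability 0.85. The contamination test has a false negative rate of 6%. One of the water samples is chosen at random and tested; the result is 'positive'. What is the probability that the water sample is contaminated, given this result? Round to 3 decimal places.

Let H be the event that the water sample is contaminated. P(H) = 0.21, so P(¬H) = 0.79. With E the 'positive' result, P(E|H) = 0.94 and P(E|¬H) = 0.15.
P(E) = 0.94·0.21 + 0.15·0.79 = 0.19740 + 0.11850 = 0.31590.
By Bayes' theorem, P(H|E) = 0.19740 / 0.31590 = 0.625.

P(H | E) ≈ 0.625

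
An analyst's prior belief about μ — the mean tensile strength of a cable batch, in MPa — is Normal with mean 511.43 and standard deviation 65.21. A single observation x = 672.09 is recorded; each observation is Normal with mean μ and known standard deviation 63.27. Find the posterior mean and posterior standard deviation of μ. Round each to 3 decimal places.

Posterior mean ≈ 594.185; posterior SD ≈ 45.409

Prior precision 1/τ₀² = 1/65.21² = 0.00023516; data precision n/σ² = 1/63.27² = 0.00024981.
Posterior precision = 0.00023516 + 0.00024981 = 0.00048497, giving posterior SD = 1/√0.00048497 = 45.409.
Posterior mean = (0.00023516·511.43 + 0.00024981·672.09) / 0.00048497 = 594.185.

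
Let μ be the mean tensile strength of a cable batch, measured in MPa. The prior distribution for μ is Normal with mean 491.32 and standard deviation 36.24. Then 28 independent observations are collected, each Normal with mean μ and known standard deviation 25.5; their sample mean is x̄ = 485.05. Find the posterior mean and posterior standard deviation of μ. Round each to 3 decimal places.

Posterior mean ≈ 485.159; posterior SD ≈ 4.777

With known σ, the Normal prior is conjugate. Weight on the data is w = (n/σ²)/(n/σ² + 1/τ₀²) = 0.0430604/(0.0430604+0.00076142) = 0.98262.
Posterior mean = w·x̄ + (1−w)·μ₀ = 0.98262·485.05 + 0.017375·491.32 = 485.159. Posterior variance = 1/(0.0430604+0.00076142) = 22.8197, so SD = 4.777.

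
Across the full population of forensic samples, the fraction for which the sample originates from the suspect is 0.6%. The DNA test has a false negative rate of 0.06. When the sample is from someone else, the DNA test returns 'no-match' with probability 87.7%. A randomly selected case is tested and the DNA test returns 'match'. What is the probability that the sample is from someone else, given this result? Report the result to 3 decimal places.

Write H for 'the sample originates from the suspect'. Prior odds H:¬H = 0.006/0.994 = 0.0060362. For the 'match' outcome, the likelihood ratio is 0.94/0.123 = 7.6423.
Posterior odds = 0.0060362 × 7.6423 = 0.046130, so P(H|E) = 0.046130/(1+0.046130) = 0.044. Then P(¬H|E) = 1 − 0.044 = 0.956.

P(¬H | E) ≈ 0.956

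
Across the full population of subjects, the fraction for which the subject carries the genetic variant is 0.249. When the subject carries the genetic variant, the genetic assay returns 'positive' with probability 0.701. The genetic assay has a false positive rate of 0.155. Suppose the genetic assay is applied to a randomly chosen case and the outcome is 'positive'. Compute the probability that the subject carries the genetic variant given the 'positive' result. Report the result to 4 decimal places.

Write H for 'the subject carries the genetic variant'. Prior odds H:¬H = 0.249/0.751 = 0.33156. For the 'positive' outcome, the likelihood ratio is 0.701/0.155 = 4.5226.
Posterior odds = 0.33156 × 4.5226 = 1.4995, so P(H|E) = 1.4995/(1+1.4995) = 0.5999.

P(H | E) ≈ 0.5999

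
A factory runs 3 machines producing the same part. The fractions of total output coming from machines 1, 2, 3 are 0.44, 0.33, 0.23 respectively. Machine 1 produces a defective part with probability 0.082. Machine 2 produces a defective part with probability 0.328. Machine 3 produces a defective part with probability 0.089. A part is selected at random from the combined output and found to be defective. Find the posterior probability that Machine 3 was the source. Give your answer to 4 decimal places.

Tabulate prior·likelihood by source: [1] prior 0.44, lik 0.082, product 0.03608; [2] prior 0.33, lik 0.328, product 0.1082; [3] prior 0.23, lik 0.089, product 0.02047.
Normalizing constant = 0.16479; the posterior for Machine 3 is its product over the sum, 0.02047/0.16479 = 0.1242.

Posterior probability ≈ 0.1242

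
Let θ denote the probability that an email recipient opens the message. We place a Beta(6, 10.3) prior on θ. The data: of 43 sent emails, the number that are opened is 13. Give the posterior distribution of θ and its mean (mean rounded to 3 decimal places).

Posterior: Beta(19, 40.3); mean ≈ 0.320

Observing 13 successes and 30 failures updates Beta(6, 10.3) by adding the success and failure counts to the two shape parameters: α = 6+13 = 19, β = 10.3+30 = 40.3.
Posterior mean = α/(α+β) = 19/59.3 = 0.320.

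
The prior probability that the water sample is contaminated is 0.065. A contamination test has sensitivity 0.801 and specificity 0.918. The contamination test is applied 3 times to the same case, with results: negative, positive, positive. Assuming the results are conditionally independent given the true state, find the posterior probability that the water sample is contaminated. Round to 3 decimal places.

Posterior P(H) ≈ 0.590

With H the event that the water sample is contaminated, the joint likelihood of the observed sequence is P(data|H) = 0.199·0.801·0.801 = 0.12768 and P(data|¬H) = 0.918·0.082·0.082 = 0.0061726.
Bayes: P(H|data) = 0.065·0.12768 / (0.065·0.12768 + 0.935·0.0061726) = 0.0082991/0.014071 = 0.5898.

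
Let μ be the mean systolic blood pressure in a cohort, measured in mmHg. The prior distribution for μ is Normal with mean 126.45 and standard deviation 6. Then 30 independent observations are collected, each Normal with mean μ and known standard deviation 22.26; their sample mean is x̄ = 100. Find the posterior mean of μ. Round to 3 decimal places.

Posterior mean ≈ 108.319

With known σ, the Normal prior is conjugate. Weight on the data is w = (n/σ²)/(n/σ² + 1/τ₀²) = 0.0605440/(0.0605440+0.0277778) = 0.68549.
Posterior mean = w·x̄ + (1−w)·μ₀ = 0.68549·100 + 0.31451·126.45 = 108.319.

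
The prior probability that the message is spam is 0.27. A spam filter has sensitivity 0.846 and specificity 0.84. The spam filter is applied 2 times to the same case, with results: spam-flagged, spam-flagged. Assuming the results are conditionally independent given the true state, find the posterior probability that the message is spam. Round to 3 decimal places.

Posterior P(H) ≈ 0.912

Let H be the event that the message is spam; start with P(H) = 0.27. P('spam-flagged'|H) = 0.846, P('spam-flagged'|¬H) = 0.16.
Update on result 1 ('spam-flagged'): P(H) ← 0.846·0.2700 / (0.846·0.2700 + 0.16·0.7300) = 0.22842/0.34522 = 0.6617.
Update on result 2 ('spam-flagged'): P(H) ← 0.846·0.6617 / (0.846·0.6617 + 0.16·0.3383) = 0.55977/0.61390 = 0.9118.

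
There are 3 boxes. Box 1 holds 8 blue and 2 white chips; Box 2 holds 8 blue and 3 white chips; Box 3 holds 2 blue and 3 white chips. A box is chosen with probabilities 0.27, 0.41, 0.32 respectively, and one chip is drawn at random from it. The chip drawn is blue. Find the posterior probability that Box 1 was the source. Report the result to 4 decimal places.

P(blue|Box 1) = 0.8; P(blue|Box 2) = 0.7273; P(blue|Box 3) = 0.4.
Prior × likelihood for each source: 0.27·0.8=0.2160, 0.41·0.7273=0.2982, 0.32·0.4=0.1280. Summing gives P(blue) = 0.64218.
P(Box 1 | blue) = 0.2160 / 0.64218 = 0.3364.

Posterior probability ≈ 0.3364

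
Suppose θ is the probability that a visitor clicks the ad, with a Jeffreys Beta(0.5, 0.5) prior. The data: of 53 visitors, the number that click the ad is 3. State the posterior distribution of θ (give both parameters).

Posterior: Beta(3.5, 50.5)

The binomial likelihood is conjugate to the Beta prior: with 3 successes and 50 failures, the posterior is Beta(0.5+3, 0.5+50) = Beta(3.5, 50.5).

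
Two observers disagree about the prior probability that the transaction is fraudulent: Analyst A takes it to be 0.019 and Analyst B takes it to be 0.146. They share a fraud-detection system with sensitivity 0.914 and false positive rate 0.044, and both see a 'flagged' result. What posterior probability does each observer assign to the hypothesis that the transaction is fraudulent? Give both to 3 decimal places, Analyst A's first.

Analyst A: 0.287; Analyst B: 0.780

P('+'|H) = 0.914, P('+'|¬H) = 0.044.
Analyst A: numerator 0.914·0.019 = 0.017366; evidence = 0.017366+0.044·0.981 = 0.060530; posterior = 0.287.
Analyst B: numerator 0.914·0.146 = 0.13344; evidence = 0.13344+0.044·0.854 = 0.17102; posterior = 0.780.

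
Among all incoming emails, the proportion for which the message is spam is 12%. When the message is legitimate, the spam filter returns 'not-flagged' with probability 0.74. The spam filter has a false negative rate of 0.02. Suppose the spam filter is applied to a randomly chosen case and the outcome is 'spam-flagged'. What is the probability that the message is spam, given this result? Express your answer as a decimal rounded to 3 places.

P(H | E) ≈ 0.339

Let H be the event that the message is spam. P(H) = 0.12, so P(¬H) = 0.88. With E the 'spam-flagged' result, P(E|H) = 0.98 and P(E|¬H) = 0.26.
P(E) = 0.98·0.12 + 0.26·0.88 = 0.11760 + 0.22880 = 0.34640.
By Bayes' theorem, P(H|E) = 0.11760 / 0.34640 = 0.339.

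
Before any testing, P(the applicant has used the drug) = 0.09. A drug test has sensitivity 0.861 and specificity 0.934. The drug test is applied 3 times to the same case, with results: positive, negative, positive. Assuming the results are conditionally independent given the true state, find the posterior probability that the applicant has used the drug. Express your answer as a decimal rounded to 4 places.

With H the event that the applicant has used the drug, the joint likelihood of the observed sequence is P(data|H) = 0.861·0.139·0.861 = 0.10304 and P(data|¬H) = 0.066·0.934·0.066 = 0.0040685.
Bayes: P(H|data) = 0.09·0.10304 / (0.09·0.10304 + 0.91·0.0040685) = 0.0092739/0.012976 = 0.7147.

Posterior P(H) ≈ 0.7147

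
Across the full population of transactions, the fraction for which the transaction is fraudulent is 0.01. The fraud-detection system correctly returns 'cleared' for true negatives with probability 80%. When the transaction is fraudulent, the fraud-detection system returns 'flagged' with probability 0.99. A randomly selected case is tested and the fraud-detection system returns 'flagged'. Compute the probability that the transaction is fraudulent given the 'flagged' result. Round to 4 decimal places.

P(H | E) ≈ 0.0476

Write H for 'the transaction is fraudulent'. Prior odds H:¬H = 0.01/0.99 = 0.010101. For the 'flagged' outcome, the likelihood ratio is 0.99/0.2 = 4.9500.
Posterior odds = 0.010101 × 4.9500 = 0.050000, so P(H|E) = 0.050000/(1+0.050000) = 0.0476.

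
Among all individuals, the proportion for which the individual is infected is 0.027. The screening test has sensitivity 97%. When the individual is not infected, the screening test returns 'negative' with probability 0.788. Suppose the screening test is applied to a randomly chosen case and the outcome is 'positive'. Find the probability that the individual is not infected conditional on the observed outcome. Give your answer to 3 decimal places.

P(¬H | E) ≈ 0.887

Write H for 'the individual is infected'. Prior odds H:¬H = 0.027/0.973 = 0.027749. For the 'positive' outcome, the likelihood ratio is 0.97/0.212 = 4.5755.
Posterior odds = 0.027749 × 4.5755 = 0.12697, so P(H|E) = 0.12697/(1+0.12697) = 0.113. Then P(¬H|E) = 1 − 0.113 = 0.887.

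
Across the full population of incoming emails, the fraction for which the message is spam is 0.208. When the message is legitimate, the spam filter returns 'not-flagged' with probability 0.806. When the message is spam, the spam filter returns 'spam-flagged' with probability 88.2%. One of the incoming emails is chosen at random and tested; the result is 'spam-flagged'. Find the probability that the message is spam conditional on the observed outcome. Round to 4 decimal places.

P(H | E) ≈ 0.5442

Write H for 'the message is spam'. Prior odds H:¬H = 0.208/0.792 = 0.26263. For the 'spam-flagged' outcome, the likelihood ratio is 0.882/0.194 = 4.5464.
Posterior odds = 0.26263 × 4.5464 = 1.1940, so P(H|E) = 1.1940/(1+1.1940) = 0.5442.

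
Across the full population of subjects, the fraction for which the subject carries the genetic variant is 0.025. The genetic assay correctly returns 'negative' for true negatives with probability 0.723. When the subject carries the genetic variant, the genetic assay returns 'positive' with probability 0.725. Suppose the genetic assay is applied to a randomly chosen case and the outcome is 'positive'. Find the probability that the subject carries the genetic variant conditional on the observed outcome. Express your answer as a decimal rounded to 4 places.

P(H | E) ≈ 0.0629

Write H for 'the subject carries the genetic variant'. Prior odds H:¬H = 0.025/0.975 = 0.025641. For the 'positive' outcome, the likelihood ratio is 0.725/0.277 = 2.6173.
Posterior odds = 0.025641 × 2.6173 = 0.067111, so P(H|E) = 0.067111/(1+0.067111) = 0.0629.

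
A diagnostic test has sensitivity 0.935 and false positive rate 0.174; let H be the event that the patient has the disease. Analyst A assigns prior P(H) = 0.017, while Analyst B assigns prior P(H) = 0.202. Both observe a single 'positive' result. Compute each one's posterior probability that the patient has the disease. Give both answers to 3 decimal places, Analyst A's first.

P('+'|H) = 0.935, P('+'|¬H) = 0.174.
Analyst A: numerator 0.935·0.017 = 0.015895; evidence = 0.015895+0.174·0.983 = 0.18694; posterior = 0.085.
Analyst B: numerator 0.935·0.202 = 0.18887; evidence = 0.18887+0.174·0.798 = 0.32772; posterior = 0.576.

Analyst A: 0.085; Analyst B: 0.576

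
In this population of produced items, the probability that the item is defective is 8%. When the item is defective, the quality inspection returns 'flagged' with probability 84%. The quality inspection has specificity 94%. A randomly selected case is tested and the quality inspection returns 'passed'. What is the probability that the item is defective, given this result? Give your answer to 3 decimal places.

Write H for 'the item is defective'. Prior odds H:¬H = 0.08/0.92 = 0.086957. For the 'passed' outcome, the likelihood ratio is 0.16/0.94 = 0.17021.
Posterior odds = 0.086957 × 0.17021 = 0.014801, so P(H|E) = 0.014801/(1+0.014801) = 0.015.

P(H | E) ≈ 0.015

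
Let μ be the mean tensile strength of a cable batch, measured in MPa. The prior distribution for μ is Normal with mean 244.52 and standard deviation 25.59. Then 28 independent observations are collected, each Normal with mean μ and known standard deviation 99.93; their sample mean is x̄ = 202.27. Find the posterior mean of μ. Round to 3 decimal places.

Prior precision 1/τ₀² = 1/25.59² = 0.00152707; data precision n/σ² = 28/99.93² = 0.00280392.
Posterior precision = 0.00152707 + 0.00280392 = 0.00433100.
Posterior mean = (0.00152707·244.52 + 0.00280392·202.27) / 0.00433100 = 217.167.

Posterior mean ≈ 217.167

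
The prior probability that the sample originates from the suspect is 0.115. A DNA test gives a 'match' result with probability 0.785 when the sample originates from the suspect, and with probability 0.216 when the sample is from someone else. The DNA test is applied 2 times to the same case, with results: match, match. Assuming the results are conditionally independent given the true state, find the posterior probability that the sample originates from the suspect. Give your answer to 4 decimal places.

Let H be the event that the sample originates from the suspect; start with P(H) = 0.115. P('match'|H) = 0.785, P('match'|¬H) = 0.216.
Update on result 1 ('match'): P(H) ← 0.785·0.1150 / (0.785·0.1150 + 0.216·0.8850) = 0.090275/0.28143 = 0.3208.
Update on result 2 ('match'): P(H) ← 0.785·0.3208 / (0.785·0.3208 + 0.216·0.6792) = 0.25180/0.39852 = 0.6318.

Posterior P(H) ≈ 0.6318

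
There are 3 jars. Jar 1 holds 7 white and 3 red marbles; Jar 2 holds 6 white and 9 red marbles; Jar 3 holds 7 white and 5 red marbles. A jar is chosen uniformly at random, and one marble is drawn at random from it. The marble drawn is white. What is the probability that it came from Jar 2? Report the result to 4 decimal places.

P(white|Jar 1) = 0.7; P(white|Jar 2) = 0.4; P(white|Jar 3) = 0.5833.
Prior × likelihood for each source: 0.333333·0.7=0.2333, 0.333333·0.4=0.1333, 0.333333·0.5833=0.1944. Summing gives P(white) = 0.56111.
P(Jar 2 | white) = 0.1333 / 0.56111 = 0.2376.

Posterior probability ≈ 0.2376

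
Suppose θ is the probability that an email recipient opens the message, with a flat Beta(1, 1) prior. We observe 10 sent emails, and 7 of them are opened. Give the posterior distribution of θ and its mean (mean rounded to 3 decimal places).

Posterior: Beta(8, 4); mean ≈ 0.667

Observing 7 successes and 3 failures updates Beta(1, 1) by adding the success and failure counts to the two shape parameters: α = 1+7 = 8, β = 1+3 = 4.
Posterior mean = α/(α+β) = 8/12 = 0.667.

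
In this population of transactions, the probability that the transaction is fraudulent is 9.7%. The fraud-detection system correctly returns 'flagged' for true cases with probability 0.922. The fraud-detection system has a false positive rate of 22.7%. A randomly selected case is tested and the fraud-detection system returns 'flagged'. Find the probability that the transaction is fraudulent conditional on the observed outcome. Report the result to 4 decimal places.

Let H be the event that the transaction is fraudulent. P(H) = 0.097, so P(¬H) = 0.903. With E the 'flagged' result, P(E|H) = 0.922 and P(E|¬H) = 0.227.
P(E) = 0.922·0.097 + 0.227·0.903 = 0.089434 + 0.20498 = 0.29442.
By Bayes' theorem, P(H|E) = 0.089434 / 0.29442 = 0.3038.

P(H | E) ≈ 0.3038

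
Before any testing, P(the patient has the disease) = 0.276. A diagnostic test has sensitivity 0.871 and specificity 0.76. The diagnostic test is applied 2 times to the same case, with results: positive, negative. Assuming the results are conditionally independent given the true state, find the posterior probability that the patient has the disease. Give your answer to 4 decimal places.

Posterior P(H) ≈ 0.1902

Let H be the event that the patient has the disease; start with P(H) = 0.276. P('positive'|H) = 0.871, P('positive'|¬H) = 0.24.
Update on result 1 ('positive'): P(H) ← 0.871·0.2760 / (0.871·0.2760 + 0.24·0.7240) = 0.24040/0.41416 = 0.5804.
Update on result 2 ('negative'): P(H) ← 0.129·0.5804 / (0.129·0.5804 + 0.76·0.4196) = 0.074878/0.39374 = 0.1902.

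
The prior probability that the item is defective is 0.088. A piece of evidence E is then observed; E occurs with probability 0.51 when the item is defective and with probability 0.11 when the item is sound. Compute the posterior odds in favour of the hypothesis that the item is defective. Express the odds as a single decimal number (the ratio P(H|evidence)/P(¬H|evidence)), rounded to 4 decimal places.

Prior odds = 0.088/(1−0.088) = 0.096491.
Likelihood ratio for E = 0.51/0.11 = 4.6364.
Posterior odds = prior odds × LR = 0.44737.

Posterior odds ≈ 0.4474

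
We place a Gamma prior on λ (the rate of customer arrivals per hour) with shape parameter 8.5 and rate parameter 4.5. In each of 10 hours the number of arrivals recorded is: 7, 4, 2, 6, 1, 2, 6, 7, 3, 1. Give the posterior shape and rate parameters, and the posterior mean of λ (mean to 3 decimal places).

Total count ∑xᵢ = 39 over n = 10 hours.
Gamma is conjugate to the Poisson likelihood: posterior is Gamma(shape = 8.5+39 = 47.5, rate = 4.5+10 = 14.5).
E[λ | data] = 47.5/14.5 = 3.276.

Posterior: Gamma(shape=47.5, rate=14.5); mean ≈ 3.276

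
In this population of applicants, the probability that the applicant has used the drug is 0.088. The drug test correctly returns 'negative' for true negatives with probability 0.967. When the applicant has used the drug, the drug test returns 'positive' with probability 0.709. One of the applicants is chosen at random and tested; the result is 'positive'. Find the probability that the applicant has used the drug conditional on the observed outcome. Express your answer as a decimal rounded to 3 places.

Let H be the event that the applicant has used the drug. P(H) = 0.088, so P(¬H) = 0.912. With E the 'positive' result, P(E|H) = 0.709 and P(E|¬H) = 0.033.
P(E) = 0.709·0.088 + 0.033·0.912 = 0.062392 + 0.030096 = 0.092488.
By Bayes' theorem, P(H|E) = 0.062392 / 0.092488 = 0.675.

P(H | E) ≈ 0.675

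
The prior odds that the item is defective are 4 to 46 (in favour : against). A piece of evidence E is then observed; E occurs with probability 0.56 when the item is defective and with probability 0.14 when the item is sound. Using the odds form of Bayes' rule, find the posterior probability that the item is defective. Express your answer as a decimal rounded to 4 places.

Prior odds = 4/46 = 0.086957. In log-odds, ln(0.086957) = -2.4423.
Add log likelihood ratio: ln(4.0000) = 1.3863.
Posterior log-odds = -1.0561, so posterior odds = exp(-1.0561) = 0.34783. Converting, P(H|E) = 0.34783/1.3478 = 0.2581.

Posterior probability ≈ 0.2581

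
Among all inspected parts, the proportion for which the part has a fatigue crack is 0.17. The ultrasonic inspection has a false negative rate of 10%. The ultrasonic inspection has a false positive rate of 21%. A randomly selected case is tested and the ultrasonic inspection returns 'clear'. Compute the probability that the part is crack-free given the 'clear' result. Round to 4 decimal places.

Let H be the event that the part has a fatigue crack. P(H) = 0.17, so P(¬H) = 0.83. With E the 'clear' result, P(E|H) = 0.1 and P(E|¬H) = 0.79.
P(E) = 0.1·0.17 + 0.79·0.83 = 0.017000 + 0.65570 = 0.67270.
By Bayes' theorem, P(H|E) = 0.017000 / 0.67270 = 0.0253. Hence P(¬H|E) = 1 − 0.0253 = 0.9747.

P(¬H | E) ≈ 0.9747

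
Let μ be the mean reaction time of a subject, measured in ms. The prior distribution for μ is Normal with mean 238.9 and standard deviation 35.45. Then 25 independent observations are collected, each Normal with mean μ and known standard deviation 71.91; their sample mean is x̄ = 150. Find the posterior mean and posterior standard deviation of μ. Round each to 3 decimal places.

Prior precision 1/τ₀² = 1/35.45² = 0.00079573; data precision n/σ² = 25/71.91² = 0.00483461.
Posterior precision = 0.00079573 + 0.00483461 = 0.00563034, giving posterior SD = 1/√0.00563034 = 13.327.
Posterior mean = (0.00079573·238.9 + 0.00483461·150) / 0.00563034 = 162.564.

Posterior mean ≈ 162.564; posterior SD ≈ 13.327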